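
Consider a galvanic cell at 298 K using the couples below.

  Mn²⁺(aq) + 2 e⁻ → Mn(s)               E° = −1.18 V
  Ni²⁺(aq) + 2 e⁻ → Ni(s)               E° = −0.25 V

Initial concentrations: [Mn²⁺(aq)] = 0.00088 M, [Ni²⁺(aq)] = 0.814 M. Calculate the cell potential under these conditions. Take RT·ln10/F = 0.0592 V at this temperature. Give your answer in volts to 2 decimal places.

Since E°(Ni²⁺/Ni) > E°(Mn²⁺/Mn), Ni²⁺/Ni serves as the cathode.
E°cell = −0.25 − (−1.18) = +0.93 V, with n = 2 electrons transferred.
Balancing gives Ni²⁺(aq) + Mn(s) → Ni(s) + Mn²⁺(aq); hence Q = [Mn²⁺(aq)] / [Ni²⁺(aq)] = 0.00108 (log Q = −2.966).
By the Nernst equation, E = +0.93 − (0.0592/2)·(−2.966) = +1.02 V.

+1.02 V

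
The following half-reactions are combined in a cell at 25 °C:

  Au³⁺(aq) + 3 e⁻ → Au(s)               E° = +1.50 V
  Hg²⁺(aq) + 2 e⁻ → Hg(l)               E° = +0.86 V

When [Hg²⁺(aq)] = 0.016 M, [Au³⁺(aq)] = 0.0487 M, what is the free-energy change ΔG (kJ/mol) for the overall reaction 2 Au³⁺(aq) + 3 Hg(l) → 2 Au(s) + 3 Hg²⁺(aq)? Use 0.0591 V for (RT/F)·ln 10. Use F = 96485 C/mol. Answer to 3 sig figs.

−386 kJ/mol

E°cell = +1.50 − (+0.86) = +0.64 V; the balanced reaction transfers n = 6 electrons.
The reaction quotient is [Hg²⁺(aq)]^3 / [Au³⁺(aq)]^2 = 0.00173; by Nernst, E = +0.64 − (0.0591/6)(−2.763) = +0.6672 V.
ΔG = −nFE = −(6)(96485)(+0.6672) J/mol = −386 kJ/mol.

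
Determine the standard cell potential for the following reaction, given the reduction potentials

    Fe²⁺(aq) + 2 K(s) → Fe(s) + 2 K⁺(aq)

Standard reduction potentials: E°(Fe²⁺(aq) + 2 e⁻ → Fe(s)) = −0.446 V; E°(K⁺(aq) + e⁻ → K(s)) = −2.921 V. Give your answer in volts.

Fe²⁺(aq) gains electrons, so the Fe²⁺/Fe couple is the cathode; the K⁺/K couple is the anode.
E°cell = E°(cathode) − E°(anode) = −0.446 − (−2.921) = +2.475 V.

+2.475 V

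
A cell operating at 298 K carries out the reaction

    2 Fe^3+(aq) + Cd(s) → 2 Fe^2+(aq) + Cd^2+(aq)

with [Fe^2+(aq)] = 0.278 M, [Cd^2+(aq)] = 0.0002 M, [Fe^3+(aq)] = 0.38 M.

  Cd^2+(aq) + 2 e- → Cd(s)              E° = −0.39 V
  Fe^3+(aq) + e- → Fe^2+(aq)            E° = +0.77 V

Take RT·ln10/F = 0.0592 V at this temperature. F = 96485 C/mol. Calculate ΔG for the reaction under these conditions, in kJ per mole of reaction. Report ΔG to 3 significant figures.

−247 kJ/mol

With Fe³⁺/Fe²⁺ reduced at the cathode, E°cell = +0.77 − (−0.39) = +1.16 V and n = 2.
Q = ([Fe^2+(aq)]^2·[Cd^2+(aq)]) / [Fe^3+(aq)]^2 = 0.000107, so log Q = −3.970 and E = +1.16 − (0.0592/2)(−3.970) = +1.2775 V.
Then ΔG = −nFE = −2 × 96485 × +1.2775 J/mol = −247 kJ/mol.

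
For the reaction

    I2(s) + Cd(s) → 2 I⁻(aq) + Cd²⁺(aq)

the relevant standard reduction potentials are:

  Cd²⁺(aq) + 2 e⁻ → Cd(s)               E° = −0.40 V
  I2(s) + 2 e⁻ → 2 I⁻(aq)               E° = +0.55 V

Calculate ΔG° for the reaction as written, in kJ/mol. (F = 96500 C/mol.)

−183 kJ/mol

In the reaction as written I2(s) is reduced, so the I₂/I⁻ couple is the cathode and Cd²⁺/Cd is the anode.
E°cell = +0.55 − (−0.40) = +0.95 V; balancing electrons gives n = 2.
ΔG° = −nFE°cell = −(2)(96500)(+0.95) J/mol = −183 kJ/mol.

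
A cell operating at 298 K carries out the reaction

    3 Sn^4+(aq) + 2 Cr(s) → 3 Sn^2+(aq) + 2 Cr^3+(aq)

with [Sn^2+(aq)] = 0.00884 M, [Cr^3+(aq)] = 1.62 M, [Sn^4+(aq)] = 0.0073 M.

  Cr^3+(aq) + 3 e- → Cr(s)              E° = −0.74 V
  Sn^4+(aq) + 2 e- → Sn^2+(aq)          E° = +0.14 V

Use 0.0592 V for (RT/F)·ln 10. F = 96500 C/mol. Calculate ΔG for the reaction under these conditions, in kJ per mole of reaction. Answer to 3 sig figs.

The standard cell potential is +0.14 − (−0.74) = +0.88 V, with n = 6 electrons in the balanced equation.
Here Q = ([Sn^2+(aq)]^3·[Cr^3+(aq)]^2) / [Sn^4+(aq)]^3 = 4.66 (log Q = 0.668), giving E = +0.88 − (0.0592/6)·(0.668) = +0.8734 V.
Finally ΔG = −nFE = −(6)(96500 C/mol)(+0.8734 V) = −506 kJ/mol.

−506 kJ/mol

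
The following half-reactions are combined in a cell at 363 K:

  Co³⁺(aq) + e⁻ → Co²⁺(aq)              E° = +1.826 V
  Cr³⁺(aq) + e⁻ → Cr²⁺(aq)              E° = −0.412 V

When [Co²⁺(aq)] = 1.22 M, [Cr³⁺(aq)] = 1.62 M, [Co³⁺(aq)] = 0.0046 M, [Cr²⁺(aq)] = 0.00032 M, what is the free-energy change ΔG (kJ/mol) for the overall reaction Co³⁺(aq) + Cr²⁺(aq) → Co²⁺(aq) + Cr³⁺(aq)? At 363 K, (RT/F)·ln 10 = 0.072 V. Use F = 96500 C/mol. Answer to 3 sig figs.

The standard cell potential is +1.826 − (−0.412) = +2.238 V, with n = 1 electron in the balanced equation.
Q = ([Co²⁺(aq)]·[Cr³⁺(aq)]) / ([Co³⁺(aq)]·[Cr²⁺(aq)]) = 1.34×10^6, so log Q = 6.128 and E = +2.238 − (0.072/1)(6.128) = +1.7968 V.
ΔG = −nFE = −(1)(96500)(+1.7968) J/mol = −173 kJ/mol.

−173 kJ/mol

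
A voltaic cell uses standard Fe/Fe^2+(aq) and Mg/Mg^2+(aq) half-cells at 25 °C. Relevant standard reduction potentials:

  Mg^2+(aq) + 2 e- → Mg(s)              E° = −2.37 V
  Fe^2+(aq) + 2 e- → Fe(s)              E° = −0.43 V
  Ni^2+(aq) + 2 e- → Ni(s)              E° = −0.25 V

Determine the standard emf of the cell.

+1.94 V

The Fe²⁺/Fe couple has the higher E°, so Fe ion is reduced (cathode) and Mg is oxidized (anode).
E°cell = E°(cathode) − E°(anode) = −0.43 − (−2.37) = +1.94 V.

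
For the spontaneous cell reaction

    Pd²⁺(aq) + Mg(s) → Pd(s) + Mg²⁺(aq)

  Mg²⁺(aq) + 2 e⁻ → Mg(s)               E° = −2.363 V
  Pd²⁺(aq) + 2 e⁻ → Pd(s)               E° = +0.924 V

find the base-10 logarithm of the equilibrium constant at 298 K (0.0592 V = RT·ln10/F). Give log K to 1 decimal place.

log K = 111.0

The Pd²⁺/Pd couple is reduced (cathode); E°cell = +0.924 − (−2.363) = +3.287 V with n = 2.
At equilibrium E = 0, so log K = nE°cell / 0.0592 = (2)(+3.287) / 0.0592 = 111.0.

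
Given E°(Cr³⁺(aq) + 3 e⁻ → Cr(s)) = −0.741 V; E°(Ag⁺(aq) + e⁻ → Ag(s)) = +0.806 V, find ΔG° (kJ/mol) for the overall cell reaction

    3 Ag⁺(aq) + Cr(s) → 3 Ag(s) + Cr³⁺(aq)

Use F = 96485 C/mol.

In the reaction as written Ag⁺(aq) is reduced, so the Ag⁺/Ag couple is the cathode and Cr³⁺/Cr is the anode.
E°cell = +0.806 − (−0.741) = +1.547 V; balancing electrons gives n = 3.
ΔG° = −nFE°cell = −(3)(96485)(+1.547) J/mol = −448 kJ/mol.

−448 kJ/mol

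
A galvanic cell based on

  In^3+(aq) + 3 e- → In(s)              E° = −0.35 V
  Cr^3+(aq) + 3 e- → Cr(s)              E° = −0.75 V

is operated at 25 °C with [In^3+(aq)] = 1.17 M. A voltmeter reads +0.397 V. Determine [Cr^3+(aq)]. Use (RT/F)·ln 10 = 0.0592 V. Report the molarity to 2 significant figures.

In³⁺/In is the cathode (higher E°); E°cell = −0.35 − (−0.75) = +0.40 V with n = 3.
Since E = E° − (0.0592/n)·log Q, log Q = n(E° − E)/0.0592 = 0.152.
Balancing electrons gives In^3+(aq) + Cr(s) → In(s) + Cr^3+(aq); thus Q = [Cr^3+(aq)] / [In^3+(aq)].
Isolating [Cr^3+(aq)] in Q = 10^{0.152} yields log [Cr^3+(aq)] = 0.220, i.e. 1.7 M.

1.7 M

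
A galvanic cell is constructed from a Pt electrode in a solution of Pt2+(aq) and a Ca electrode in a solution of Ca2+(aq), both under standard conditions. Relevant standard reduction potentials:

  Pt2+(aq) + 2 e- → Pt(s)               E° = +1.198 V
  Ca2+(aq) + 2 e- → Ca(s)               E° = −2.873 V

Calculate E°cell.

The Pt²⁺/Pt couple has the higher E°, so Pt ion is reduced (cathode) and Ca is oxidized (anode).
E°cell = E°(cathode) − E°(anode) = +1.198 − (−2.873) = +4.071 V.

+4.071 V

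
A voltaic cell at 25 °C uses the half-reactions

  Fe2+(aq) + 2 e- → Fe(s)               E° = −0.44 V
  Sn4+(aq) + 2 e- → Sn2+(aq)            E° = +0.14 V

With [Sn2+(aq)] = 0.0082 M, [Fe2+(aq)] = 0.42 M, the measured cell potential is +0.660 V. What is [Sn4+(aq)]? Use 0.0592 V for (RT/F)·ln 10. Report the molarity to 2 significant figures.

Sn⁴⁺/Sn²⁺ is the cathode (higher E°); E°cell = +0.14 − (−0.44) = +0.58 V with n = 2.
From the Nernst equation, log Q = n(E° − E)/0.0592 = 2·(+0.58 − (+0.660))/0.0592 = −2.703.
For Sn4+(aq) + Fe(s) → Sn2+(aq) + Fe2+(aq), the reaction quotient is Q = ([Sn2+(aq)]·[Fe2+(aq)]) / [Sn4+(aq)].
Isolating [Sn4+(aq)] in Q = 10^{−2.703} yields log [Sn4+(aq)] = 0.240, i.e. 1.7 M.

1.7 M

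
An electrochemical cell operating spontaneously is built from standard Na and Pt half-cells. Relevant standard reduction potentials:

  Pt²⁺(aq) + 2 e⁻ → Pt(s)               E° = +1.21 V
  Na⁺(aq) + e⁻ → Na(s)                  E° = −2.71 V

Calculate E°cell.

+3.92 V

Of the two couples in this cell, the one with the more positive reduction potential is reduced at the cathode: here that is Pt²⁺/Pt (+1.21 V); Na⁺/Na (−2.71 V) is the anode.
E°cell = E°(cathode) − E°(anode) = +1.21 − (−2.71) = +3.92 V.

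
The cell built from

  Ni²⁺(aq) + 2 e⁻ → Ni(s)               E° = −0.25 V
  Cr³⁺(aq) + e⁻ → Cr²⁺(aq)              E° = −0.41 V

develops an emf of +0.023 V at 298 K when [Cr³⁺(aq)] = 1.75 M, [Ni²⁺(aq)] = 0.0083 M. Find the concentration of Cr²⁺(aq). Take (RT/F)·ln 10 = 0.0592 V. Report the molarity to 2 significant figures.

0.093 M

The Ni²⁺/Ni couple has the larger reduction potential, so it is the cathode: E°cell = −0.25 − (−0.41) = +0.16 V and n = 2.
Rearranging E = E° − (0.0592/n)·log Q gives log Q = 2(+0.16 − (+0.023))/0.0592 = 4.628.
The balanced reaction is Ni²⁺(aq) + 2 Cr²⁺(aq) → Ni(s) + 2 Cr³⁺(aq), so Q = [Cr³⁺(aq)]^2 / ([Ni²⁺(aq)]·[Cr²⁺(aq)]^2).
Solving for the unknown gives log [Cr²⁺(aq)] = −1.031, so [Cr²⁺(aq)] ≈ 0.093 M.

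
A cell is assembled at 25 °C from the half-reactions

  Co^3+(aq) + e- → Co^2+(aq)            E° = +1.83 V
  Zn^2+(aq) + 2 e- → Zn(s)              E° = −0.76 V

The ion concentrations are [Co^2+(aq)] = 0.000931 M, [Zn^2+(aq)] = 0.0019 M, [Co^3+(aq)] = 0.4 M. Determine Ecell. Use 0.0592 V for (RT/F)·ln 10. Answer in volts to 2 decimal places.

The Co³⁺/Co²⁺ couple has the more positive E°, so it is the cathode; Zn²⁺/Zn is the anode.
E°cell = E°cat − E°an = +1.83 − (−0.76) = +2.59 V; n = 2.
For the overall reaction 2 Co^3+(aq) + Zn(s) → 2 Co^2+(aq) + Zn^2+(aq), Q = ([Co^2+(aq)]^2·[Zn^2+(aq)]) / [Co^3+(aq)]^2 = 1.03×10^−8, giving log Q = −7.987.
E = E° − (0.0592/n)·log Q = +2.59 − (0.0592/2)(−7.987) = +2.83 V.

+2.83 V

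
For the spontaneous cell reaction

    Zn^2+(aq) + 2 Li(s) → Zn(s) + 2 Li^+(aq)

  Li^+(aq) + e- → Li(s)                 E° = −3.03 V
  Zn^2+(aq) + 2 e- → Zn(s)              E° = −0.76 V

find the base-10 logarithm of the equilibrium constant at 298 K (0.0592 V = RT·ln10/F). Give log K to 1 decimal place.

The Zn²⁺/Zn couple is reduced (cathode); E°cell = −0.76 − (−3.03) = +2.27 V with n = 2.
At equilibrium E = 0, so log K = nE°cell / 0.0592 = (2)(+2.27) / 0.0592 = 76.7.

log K = 76.7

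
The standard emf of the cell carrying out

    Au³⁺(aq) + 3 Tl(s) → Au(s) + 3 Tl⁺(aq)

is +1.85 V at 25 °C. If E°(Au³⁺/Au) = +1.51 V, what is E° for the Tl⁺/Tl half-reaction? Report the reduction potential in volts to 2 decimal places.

−0.34 V

In the reaction as written the Au³⁺/Au couple is reduced (cathode) and Tl⁺/Tl is oxidized (anode), so E°cell = E°(Au³⁺/Au) − E°(Tl⁺/Tl).
E°(Tl⁺/Tl) = E°(cathode) − E°cell = +1.51 − (+1.85) = −0.34 V.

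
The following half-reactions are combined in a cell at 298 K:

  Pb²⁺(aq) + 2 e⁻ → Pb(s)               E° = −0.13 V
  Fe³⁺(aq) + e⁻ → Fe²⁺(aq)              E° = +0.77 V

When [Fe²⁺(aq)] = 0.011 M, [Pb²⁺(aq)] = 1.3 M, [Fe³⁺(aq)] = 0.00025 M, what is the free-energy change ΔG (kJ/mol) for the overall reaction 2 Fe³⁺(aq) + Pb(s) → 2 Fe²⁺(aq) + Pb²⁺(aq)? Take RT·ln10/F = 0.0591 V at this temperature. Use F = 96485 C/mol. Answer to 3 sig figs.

−154 kJ/mol

With Fe³⁺/Fe²⁺ reduced at the cathode, E°cell = +0.77 − (−0.13) = +0.90 V and n = 2.
The reaction quotient is ([Fe²⁺(aq)]^2·[Pb²⁺(aq)]) / [Fe³⁺(aq)]^2 = 2.52×10^3; by Nernst, E = +0.90 − (0.0591/2)(3.401) = +0.7995 V.
Finally ΔG = −nFE = −(2)(96485 C/mol)(+0.7995 V) = −154 kJ/mol.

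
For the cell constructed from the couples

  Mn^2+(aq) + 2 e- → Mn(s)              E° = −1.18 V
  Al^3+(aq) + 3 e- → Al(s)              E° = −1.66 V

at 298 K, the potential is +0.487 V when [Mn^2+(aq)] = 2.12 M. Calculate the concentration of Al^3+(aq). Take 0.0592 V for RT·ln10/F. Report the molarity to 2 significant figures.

1.4 M

Mn²⁺/Mn is the cathode (higher E°); E°cell = −1.18 − (−1.66) = +0.48 V with n = 6.
From the Nernst equation, log Q = n(E° − E)/0.0592 = 6·(+0.48 − (+0.487))/0.0592 = −0.709.
For 3 Mn^2+(aq) + 2 Al(s) → 3 Mn(s) + 2 Al^3+(aq), the reaction quotient is Q = [Al^3+(aq)]^2 / [Mn^2+(aq)]^3.
Solving for the unknown gives log [Al^3+(aq)] = 0.135, so [Al^3+(aq)] ≈ 1.4 M.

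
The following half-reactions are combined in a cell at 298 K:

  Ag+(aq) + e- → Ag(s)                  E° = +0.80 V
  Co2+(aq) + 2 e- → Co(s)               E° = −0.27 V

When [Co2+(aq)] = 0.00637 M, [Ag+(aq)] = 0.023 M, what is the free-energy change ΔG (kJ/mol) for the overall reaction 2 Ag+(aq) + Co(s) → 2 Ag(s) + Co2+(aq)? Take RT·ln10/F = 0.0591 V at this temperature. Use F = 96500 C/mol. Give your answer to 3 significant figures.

E°cell = +0.80 − (−0.27) = +1.07 V; the balanced reaction transfers n = 2 electrons.
The reaction quotient is [Co2+(aq)] / [Ag+(aq)]^2 = 12; by Nernst, E = +1.07 − (0.0591/2)(1.081) = +1.0381 V.
Then ΔG = −nFE = −2 × 96500 × +1.0381 J/mol = −200 kJ/mol.

−200 kJ/mol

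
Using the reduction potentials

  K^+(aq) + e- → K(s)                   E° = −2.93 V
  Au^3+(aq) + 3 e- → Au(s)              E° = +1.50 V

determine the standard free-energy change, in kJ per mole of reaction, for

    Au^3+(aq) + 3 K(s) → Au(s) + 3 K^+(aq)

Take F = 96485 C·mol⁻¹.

−1282 kJ/mol

In the reaction as written Au^3+(aq) is reduced, so the Au³⁺/Au couple is the cathode and K⁺/K is the anode.
E°cell = +1.50 − (−2.93) = +4.43 V; balancing electrons gives n = 3.
ΔG° = −nFE°cell = −(3)(96485)(+4.43) J/mol = −1282 kJ/mol.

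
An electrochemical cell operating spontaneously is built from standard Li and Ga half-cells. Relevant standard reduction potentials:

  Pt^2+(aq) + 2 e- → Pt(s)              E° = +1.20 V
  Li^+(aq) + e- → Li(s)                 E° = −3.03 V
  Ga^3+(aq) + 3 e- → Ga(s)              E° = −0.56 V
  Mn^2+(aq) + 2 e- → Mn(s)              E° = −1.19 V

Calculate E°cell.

The Ga³⁺/Ga couple has the higher E°, so Ga ion is reduced (cathode) and Li is oxidized (anode).
E°cell = E°(cathode) − E°(anode) = −0.56 − (−3.03) = +2.47 V.

+2.47 V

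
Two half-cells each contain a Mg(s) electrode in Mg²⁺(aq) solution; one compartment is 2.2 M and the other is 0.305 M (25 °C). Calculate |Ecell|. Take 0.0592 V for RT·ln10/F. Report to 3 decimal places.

For a concentration cell E°cell = 0, since both electrodes use the same couple.
The compartment with the higher Mg²⁺(aq) concentration (2.2 M) acts as the cathode; ions are reduced there and produced at the dilute (0.305 M) anode.
With n = 2, Ecell = −(0.0592/2)·log([dilute]/[conc]) = −(0.0592/2)·log(0.305/2.2) = +0.025 V.

0.025 V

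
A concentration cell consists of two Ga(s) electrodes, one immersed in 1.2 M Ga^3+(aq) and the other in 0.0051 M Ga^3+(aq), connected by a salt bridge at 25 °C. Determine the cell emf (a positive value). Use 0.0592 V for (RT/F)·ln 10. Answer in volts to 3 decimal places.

0.047 V

For a concentration cell E°cell = 0, since both electrodes use the same couple.
The compartment with the higher Ga^3+(aq) concentration (1.2 M) acts as the cathode; ions are reduced there and produced at the dilute (0.0051 M) anode.
With n = 3, Ecell = −(0.0592/3)·log([dilute]/[conc]) = −(0.0592/3)·log(0.0051/1.2) = +0.047 V.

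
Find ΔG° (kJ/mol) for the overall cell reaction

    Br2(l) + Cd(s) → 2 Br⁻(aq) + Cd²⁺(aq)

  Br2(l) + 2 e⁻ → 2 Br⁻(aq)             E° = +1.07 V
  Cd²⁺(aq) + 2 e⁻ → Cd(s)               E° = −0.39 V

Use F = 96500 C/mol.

−282 kJ/mol

In the reaction as written Br2(l) is reduced, so the Br₂/Br⁻ couple is the cathode and Cd²⁺/Cd is the anode.
E°cell = +1.07 − (−0.39) = +1.46 V; balancing electrons gives n = 2.
ΔG° = −nFE°cell = −(2)(96500)(+1.46) J/mol = −282 kJ/mol.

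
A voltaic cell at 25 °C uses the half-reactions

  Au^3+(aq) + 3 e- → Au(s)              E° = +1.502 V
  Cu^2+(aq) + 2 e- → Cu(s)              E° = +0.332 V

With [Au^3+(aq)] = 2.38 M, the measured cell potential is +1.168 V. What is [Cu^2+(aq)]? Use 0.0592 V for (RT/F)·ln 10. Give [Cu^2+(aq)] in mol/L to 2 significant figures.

2.1 M

With Au³⁺/Au at the cathode and Cu²⁺/Cu at the anode, E°cell = +1.502 − (+0.332) = +1.170 V (n = 6).
Since E = E° − (0.0592/n)·log Q, log Q = n(E° − E)/0.0592 = 0.203.
For 2 Au^3+(aq) + 3 Cu(s) → 2 Au(s) + 3 Cu^2+(aq), the reaction quotient is Q = [Cu^2+(aq)]^3 / [Au^3+(aq)]^2.
Solving for the unknown gives log [Cu^2+(aq)] = 0.319, so [Cu^2+(aq)] ≈ 2.1 M.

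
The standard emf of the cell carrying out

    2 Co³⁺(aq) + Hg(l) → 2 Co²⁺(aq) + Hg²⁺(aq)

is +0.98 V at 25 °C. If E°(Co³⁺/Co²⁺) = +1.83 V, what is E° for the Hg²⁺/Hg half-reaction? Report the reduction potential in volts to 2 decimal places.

+0.85 V

In the reaction as written the Co³⁺/Co²⁺ couple is reduced (cathode) and Hg²⁺/Hg is oxidized (anode), so E°cell = E°(Co³⁺/Co²⁺) − E°(Hg²⁺/Hg).
E°(Hg²⁺/Hg) = E°(cathode) − E°cell = +1.83 − (+0.98) = +0.85 V.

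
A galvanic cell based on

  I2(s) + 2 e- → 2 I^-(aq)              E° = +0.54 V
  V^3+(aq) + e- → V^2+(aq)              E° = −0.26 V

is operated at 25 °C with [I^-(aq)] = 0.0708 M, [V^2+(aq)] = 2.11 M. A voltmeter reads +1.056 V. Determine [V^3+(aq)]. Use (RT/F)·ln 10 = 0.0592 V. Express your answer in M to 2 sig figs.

The I₂/I⁻ couple has the larger reduction potential, so it is the cathode: E°cell = +0.54 − (−0.26) = +0.80 V and n = 2.
Since E = E° − (0.0592/n)·log Q, log Q = n(E° − E)/0.0592 = −8.649.
The balanced reaction is I2(s) + 2 V^2+(aq) → 2 I^-(aq) + 2 V^3+(aq), so Q = ([I^-(aq)]^2·[V^3+(aq)]^2) / [V^2+(aq)]^2.
Isolating [V^3+(aq)] in Q = 10^{−8.649} yields log [V^3+(aq)] = −2.850, i.e. 0.0014 M.

0.0014 M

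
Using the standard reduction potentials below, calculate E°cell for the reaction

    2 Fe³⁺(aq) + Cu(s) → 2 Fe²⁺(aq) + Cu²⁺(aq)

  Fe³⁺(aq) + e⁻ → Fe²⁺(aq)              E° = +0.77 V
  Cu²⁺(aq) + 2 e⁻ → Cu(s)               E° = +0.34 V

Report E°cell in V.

Fe³⁺(aq) gains electrons, so the Fe³⁺/Fe²⁺ couple is the cathode; the Cu²⁺/Cu couple is the anode.
E°cell = E°(cathode) − E°(anode) = +0.77 − (+0.34) = +0.43 V.

+0.43 V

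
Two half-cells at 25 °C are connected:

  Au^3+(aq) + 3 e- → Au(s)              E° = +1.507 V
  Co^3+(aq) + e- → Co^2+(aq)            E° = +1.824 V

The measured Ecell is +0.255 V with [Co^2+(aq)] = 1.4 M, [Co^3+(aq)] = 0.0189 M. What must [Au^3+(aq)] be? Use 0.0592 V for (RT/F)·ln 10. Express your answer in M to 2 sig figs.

0.0034 M

With Co³⁺/Co²⁺ at the cathode and Au³⁺/Au at the anode, E°cell = +1.824 − (+1.507) = +0.317 V (n = 3).
Rearranging E = E° − (0.0592/n)·log Q gives log Q = 3(+0.317 − (+0.255))/0.0592 = 3.142.
The balanced reaction is 3 Co^3+(aq) + Au(s) → 3 Co^2+(aq) + Au^3+(aq), so Q = ([Co^2+(aq)]^3·[Au^3+(aq)]) / [Co^3+(aq)]^3.
Isolating [Au^3+(aq)] in Q = 10^{3.142} yields log [Au^3+(aq)] = −2.467, i.e. 0.0034 M.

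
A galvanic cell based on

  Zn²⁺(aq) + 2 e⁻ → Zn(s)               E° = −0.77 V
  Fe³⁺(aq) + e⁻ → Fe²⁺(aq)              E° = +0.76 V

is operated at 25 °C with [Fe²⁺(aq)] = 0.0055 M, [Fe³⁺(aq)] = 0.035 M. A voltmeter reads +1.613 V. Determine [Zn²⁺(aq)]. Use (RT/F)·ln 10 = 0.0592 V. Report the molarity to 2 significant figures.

0.064 M

The Fe³⁺/Fe²⁺ couple has the larger reduction potential, so it is the cathode: E°cell = +0.76 − (−0.77) = +1.53 V and n = 2.
Since E = E° − (0.0592/n)·log Q, log Q = n(E° − E)/0.0592 = −2.804.
The balanced reaction is 2 Fe³⁺(aq) + Zn(s) → 2 Fe²⁺(aq) + Zn²⁺(aq), so Q = ([Fe²⁺(aq)]^2·[Zn²⁺(aq)]) / [Fe³⁺(aq)]^2.
Isolating [Zn²⁺(aq)] in Q = 10^{−2.804} yields log [Zn²⁺(aq)] = −1.197, i.e. 0.064 M.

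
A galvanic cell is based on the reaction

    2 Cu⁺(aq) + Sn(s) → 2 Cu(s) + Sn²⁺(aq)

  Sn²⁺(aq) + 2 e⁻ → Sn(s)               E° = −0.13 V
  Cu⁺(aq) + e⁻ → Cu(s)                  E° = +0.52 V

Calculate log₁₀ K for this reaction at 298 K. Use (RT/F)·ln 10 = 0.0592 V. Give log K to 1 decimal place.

The Cu⁺/Cu couple is reduced (cathode); E°cell = +0.52 − (−0.13) = +0.65 V with n = 2.
At equilibrium E = 0, so log K = nE°cell / 0.0592 = (2)(+0.65) / 0.0592 = 22.0.

log K = 22.0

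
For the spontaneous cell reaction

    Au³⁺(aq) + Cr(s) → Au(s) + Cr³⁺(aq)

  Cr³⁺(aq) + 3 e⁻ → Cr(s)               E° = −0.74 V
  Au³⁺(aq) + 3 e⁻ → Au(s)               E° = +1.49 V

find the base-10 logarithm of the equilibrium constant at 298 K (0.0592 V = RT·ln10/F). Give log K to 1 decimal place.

The Au³⁺/Au couple is reduced (cathode); E°cell = +1.49 − (−0.74) = +2.23 V with n = 3.
At equilibrium E = 0, so log K = nE°cell / 0.0592 = (3)(+2.23) / 0.0592 = 113.0.

log K = 113.0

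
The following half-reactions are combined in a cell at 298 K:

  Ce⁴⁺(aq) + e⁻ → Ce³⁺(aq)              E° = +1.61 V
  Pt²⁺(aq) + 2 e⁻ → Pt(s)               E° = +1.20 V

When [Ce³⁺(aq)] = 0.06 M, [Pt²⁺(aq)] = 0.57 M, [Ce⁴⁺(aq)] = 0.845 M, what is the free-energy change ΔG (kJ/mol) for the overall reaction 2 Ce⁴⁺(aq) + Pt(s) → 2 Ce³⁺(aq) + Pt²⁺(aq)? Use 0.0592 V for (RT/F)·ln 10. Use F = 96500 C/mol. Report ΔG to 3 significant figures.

−93.6 kJ/mol

The standard cell potential is +1.61 − (+1.20) = +0.41 V, with n = 2 electrons in the balanced equation.
The reaction quotient is ([Ce³⁺(aq)]^2·[Pt²⁺(aq)]) / [Ce⁴⁺(aq)]^2 = 0.00287; by Nernst, E = +0.41 − (0.0592/2)(−2.542) = +0.4852 V.
Then ΔG = −nFE = −2 × 96500 × +0.4852 J/mol = −93.6 kJ/mol.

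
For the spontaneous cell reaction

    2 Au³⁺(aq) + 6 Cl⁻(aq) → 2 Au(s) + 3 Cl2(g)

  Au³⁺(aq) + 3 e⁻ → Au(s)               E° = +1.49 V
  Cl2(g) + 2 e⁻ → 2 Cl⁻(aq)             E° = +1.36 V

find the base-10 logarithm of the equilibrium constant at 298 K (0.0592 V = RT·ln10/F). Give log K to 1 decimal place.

log K = 13.2

The Au³⁺/Au couple is reduced (cathode); E°cell = +1.49 − (+1.36) = +0.13 V with n = 6.
At equilibrium E = 0, so log K = nE°cell / 0.0592 = (6)(+0.13) / 0.0592 = 13.2.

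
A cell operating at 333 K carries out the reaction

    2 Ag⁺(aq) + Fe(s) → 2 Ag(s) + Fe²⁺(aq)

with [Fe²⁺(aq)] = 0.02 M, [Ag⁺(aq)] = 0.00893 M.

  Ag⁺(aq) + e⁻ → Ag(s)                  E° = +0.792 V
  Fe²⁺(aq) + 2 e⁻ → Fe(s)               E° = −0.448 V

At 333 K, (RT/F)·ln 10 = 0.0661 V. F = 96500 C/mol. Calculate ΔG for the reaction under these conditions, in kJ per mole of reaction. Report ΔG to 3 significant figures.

−224 kJ/mol

With Ag⁺/Ag reduced at the cathode, E°cell = +0.792 − (−0.448) = +1.240 V and n = 2.
Q = [Fe²⁺(aq)] / [Ag⁺(aq)]^2 = 251, so log Q = 2.399 and E = +1.240 − (0.0661/2)(2.399) = +1.1607 V.
ΔG = −nFE = −(2)(96500)(+1.1607) J/mol = −224 kJ/mol.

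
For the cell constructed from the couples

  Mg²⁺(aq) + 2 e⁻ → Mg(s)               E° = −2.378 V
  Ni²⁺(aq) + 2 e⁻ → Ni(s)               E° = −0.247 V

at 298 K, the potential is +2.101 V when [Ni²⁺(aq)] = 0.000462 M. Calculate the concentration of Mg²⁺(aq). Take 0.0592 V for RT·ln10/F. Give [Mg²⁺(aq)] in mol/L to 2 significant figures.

0.0048 M

The Ni²⁺/Ni couple has the larger reduction potential, so it is the cathode: E°cell = −0.247 − (−2.378) = +2.131 V and n = 2.
Rearranging E = E° − (0.0592/n)·log Q gives log Q = 2(+2.131 − (+2.101))/0.0592 = 1.014.
Balancing electrons gives Ni²⁺(aq) + Mg(s) → Ni(s) + Mg²⁺(aq); thus Q = [Mg²⁺(aq)] / [Ni²⁺(aq)].
Solving for the unknown gives log [Mg²⁺(aq)] = −2.321, so [Mg²⁺(aq)] ≈ 0.0048 M.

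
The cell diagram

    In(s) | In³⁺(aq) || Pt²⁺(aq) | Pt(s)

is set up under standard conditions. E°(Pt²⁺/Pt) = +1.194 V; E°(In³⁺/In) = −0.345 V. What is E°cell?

By convention the left-hand electrode in cell notation is the anode (oxidation) and the right-hand electrode is the cathode (reduction).
E°cell = E°(right) − E°(left) = +1.194 − (−0.345) = +1.539 V.

+1.539 V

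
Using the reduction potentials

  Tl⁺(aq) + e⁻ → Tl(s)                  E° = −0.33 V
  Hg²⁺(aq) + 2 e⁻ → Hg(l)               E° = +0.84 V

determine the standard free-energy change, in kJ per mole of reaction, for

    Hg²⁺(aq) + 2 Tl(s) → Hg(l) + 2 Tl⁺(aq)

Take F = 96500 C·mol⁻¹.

−226 kJ/mol

In the reaction as written Hg²⁺(aq) is reduced, so the Hg²⁺/Hg couple is the cathode and Tl⁺/Tl is the anode.
E°cell = +0.84 − (−0.33) = +1.17 V; balancing electrons gives n = 2.
ΔG° = −nFE°cell = −(2)(96500)(+1.17) J/mol = −226 kJ/mol.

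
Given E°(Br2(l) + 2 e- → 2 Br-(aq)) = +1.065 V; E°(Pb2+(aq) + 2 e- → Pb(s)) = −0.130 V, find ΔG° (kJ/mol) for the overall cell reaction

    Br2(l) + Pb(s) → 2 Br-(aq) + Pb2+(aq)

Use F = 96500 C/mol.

In the reaction as written Br2(l) is reduced, so the Br₂/Br⁻ couple is the cathode and Pb²⁺/Pb is the anode.
E°cell = +1.065 − (−0.130) = +1.195 V; balancing electrons gives n = 2.
ΔG° = −nFE°cell = −(2)(96500)(+1.195) J/mol = −231 kJ/mol.

−231 kJ/mol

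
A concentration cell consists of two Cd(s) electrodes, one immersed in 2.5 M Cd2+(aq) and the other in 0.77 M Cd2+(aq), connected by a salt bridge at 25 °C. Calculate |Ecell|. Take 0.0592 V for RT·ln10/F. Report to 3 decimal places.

For a concentration cell E°cell = 0, since both electrodes use the same couple.
The compartment with the higher Cd2+(aq) concentration (2.5 M) acts as the cathode; ions are reduced there and produced at the dilute (0.77 M) anode.
With n = 2, Ecell = −(0.0592/2)·log([dilute]/[conc]) = −(0.0592/2)·log(0.77/2.5) = +0.015 V.

0.015 V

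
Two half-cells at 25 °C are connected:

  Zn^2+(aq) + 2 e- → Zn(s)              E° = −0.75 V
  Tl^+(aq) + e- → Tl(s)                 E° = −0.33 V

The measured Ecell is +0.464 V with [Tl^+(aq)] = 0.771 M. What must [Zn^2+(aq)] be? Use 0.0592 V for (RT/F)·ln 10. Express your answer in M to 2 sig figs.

The Tl⁺/Tl couple has the larger reduction potential, so it is the cathode: E°cell = −0.33 − (−0.75) = +0.42 V and n = 2.
Rearranging E = E° − (0.0592/n)·log Q gives log Q = 2(+0.42 − (+0.464))/0.0592 = −1.486.
For 2 Tl^+(aq) + Zn(s) → 2 Tl(s) + Zn^2+(aq), the reaction quotient is Q = [Zn^2+(aq)] / [Tl^+(aq)]^2.
Solving for the unknown gives log [Zn^2+(aq)] = −1.712, so [Zn^2+(aq)] ≈ 0.019 M.

0.019 M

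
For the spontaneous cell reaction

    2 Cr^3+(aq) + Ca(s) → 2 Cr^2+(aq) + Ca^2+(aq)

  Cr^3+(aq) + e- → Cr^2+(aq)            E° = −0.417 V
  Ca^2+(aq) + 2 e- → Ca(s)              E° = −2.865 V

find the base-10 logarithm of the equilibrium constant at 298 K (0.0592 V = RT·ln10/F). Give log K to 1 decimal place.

log K = 82.7

The Cr³⁺/Cr²⁺ couple is reduced (cathode); E°cell = −0.417 − (−2.865) = +2.448 V with n = 2.
At equilibrium E = 0, so log K = nE°cell / 0.0592 = (2)(+2.448) / 0.0592 = 82.7.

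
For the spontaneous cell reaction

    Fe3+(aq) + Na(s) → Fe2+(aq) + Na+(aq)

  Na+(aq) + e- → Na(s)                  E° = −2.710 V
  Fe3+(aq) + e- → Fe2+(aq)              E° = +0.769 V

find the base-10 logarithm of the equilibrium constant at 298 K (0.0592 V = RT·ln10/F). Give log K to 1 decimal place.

log K = 58.8

The Fe³⁺/Fe²⁺ couple is reduced (cathode); E°cell = +0.769 − (−2.710) = +3.479 V with n = 1.
At equilibrium E = 0, so log K = nE°cell / 0.0592 = (1)(+3.479) / 0.0592 = 58.8.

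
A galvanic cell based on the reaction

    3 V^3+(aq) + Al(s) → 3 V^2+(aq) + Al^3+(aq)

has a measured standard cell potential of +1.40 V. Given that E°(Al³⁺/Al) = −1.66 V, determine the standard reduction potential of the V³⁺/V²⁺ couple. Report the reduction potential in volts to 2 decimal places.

−0.26 V

In the reaction as written the V³⁺/V²⁺ couple is reduced (cathode) and Al³⁺/Al is oxidized (anode), so E°cell = E°(V³⁺/V²⁺) − E°(Al³⁺/Al).
E°(V³⁺/V²⁺) = E°cell + E°(anode) = +1.40 + (−1.66) = −0.26 V.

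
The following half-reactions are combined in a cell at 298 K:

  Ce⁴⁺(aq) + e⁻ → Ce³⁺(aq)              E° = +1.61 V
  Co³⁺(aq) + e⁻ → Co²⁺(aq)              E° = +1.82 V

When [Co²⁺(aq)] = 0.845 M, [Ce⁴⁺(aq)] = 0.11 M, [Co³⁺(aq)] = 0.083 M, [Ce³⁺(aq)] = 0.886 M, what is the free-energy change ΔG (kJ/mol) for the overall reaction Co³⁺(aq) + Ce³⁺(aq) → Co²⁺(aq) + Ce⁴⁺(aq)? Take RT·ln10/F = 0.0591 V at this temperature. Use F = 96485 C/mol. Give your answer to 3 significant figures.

−19.7 kJ/mol

E°cell = +1.82 − (+1.61) = +0.21 V; the balanced reaction transfers n = 1 electron.
The reaction quotient is ([Co²⁺(aq)]·[Ce⁴⁺(aq)]) / ([Co³⁺(aq)]·[Ce³⁺(aq)]) = 1.26; by Nernst, E = +0.21 − (0.0591/1)(0.102) = +0.2040 V.
Then ΔG = −nFE = −1 × 96485 × +0.2040 J/mol = −19.7 kJ/mol.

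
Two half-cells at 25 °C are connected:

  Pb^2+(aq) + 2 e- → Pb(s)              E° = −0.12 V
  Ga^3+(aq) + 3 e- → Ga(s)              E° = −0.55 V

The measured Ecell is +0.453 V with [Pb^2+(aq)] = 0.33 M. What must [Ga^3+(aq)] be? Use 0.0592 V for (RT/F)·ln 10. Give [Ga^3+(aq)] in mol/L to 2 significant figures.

With Pb²⁺/Pb at the cathode and Ga³⁺/Ga at the anode, E°cell = −0.12 − (−0.55) = +0.43 V (n = 6).
Rearranging E = E° − (0.0592/n)·log Q gives log Q = 6(+0.43 − (+0.453))/0.0592 = −2.331.
Balancing electrons gives 3 Pb^2+(aq) + 2 Ga(s) → 3 Pb(s) + 2 Ga^3+(aq); thus Q = [Ga^3+(aq)]^2 / [Pb^2+(aq)]^3.
Solving for the unknown gives log [Ga^3+(aq)] = −1.888, so [Ga^3+(aq)] ≈ 0.013 M.

0.013 M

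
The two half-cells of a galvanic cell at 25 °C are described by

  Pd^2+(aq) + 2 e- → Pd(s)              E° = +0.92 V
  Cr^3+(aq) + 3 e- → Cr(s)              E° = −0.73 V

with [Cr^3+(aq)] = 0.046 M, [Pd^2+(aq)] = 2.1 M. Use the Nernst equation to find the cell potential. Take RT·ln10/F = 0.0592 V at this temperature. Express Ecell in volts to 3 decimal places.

The Pd²⁺/Pd couple has the more positive E°, so it is the cathode; Cr³⁺/Cr is the anode.
The standard potential is +0.92 − (−0.73) = +1.65 V and the balanced reaction transfers n = 6 electrons.
For the overall reaction 3 Pd^2+(aq) + 2 Cr(s) → 3 Pd(s) + 2 Cr^3+(aq), Q = [Cr^3+(aq)]^2 / [Pd^2+(aq)]^3 = 0.000228, giving log Q = −3.641.
Applying E = E° − (RT ln10/nF)·log Q gives +1.65 − (0.0592/6)(−3.641) = +1.686 V.

+1.686 V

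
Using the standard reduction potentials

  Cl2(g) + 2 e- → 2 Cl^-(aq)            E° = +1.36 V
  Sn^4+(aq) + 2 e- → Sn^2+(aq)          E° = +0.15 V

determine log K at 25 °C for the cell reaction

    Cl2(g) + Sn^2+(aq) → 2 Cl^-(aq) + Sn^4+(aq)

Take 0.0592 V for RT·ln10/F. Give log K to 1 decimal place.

log K = 40.9

The Cl₂/Cl⁻ couple is reduced (cathode); E°cell = +1.36 − (+0.15) = +1.21 V with n = 2.
At equilibrium E = 0, so log K = nE°cell / 0.0592 = (2)(+1.21) / 0.0592 = 40.9.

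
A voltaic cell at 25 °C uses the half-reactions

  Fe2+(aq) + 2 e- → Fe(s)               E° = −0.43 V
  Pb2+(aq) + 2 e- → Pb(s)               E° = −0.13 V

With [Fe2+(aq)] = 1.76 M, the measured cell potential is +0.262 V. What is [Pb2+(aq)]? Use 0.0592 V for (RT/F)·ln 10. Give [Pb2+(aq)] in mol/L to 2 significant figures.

0.092 M

With Pb²⁺/Pb at the cathode and Fe²⁺/Fe at the anode, E°cell = −0.13 − (−0.43) = +0.30 V (n = 2).
Since E = E° − (0.0592/n)·log Q, log Q = n(E° − E)/0.0592 = 1.284.
The balanced reaction is Pb2+(aq) + Fe(s) → Pb(s) + Fe2+(aq), so Q = [Fe2+(aq)] / [Pb2+(aq)].
Substituting the known concentrations and solving, log [Pb2+(aq)] = −1.038 and [Pb2+(aq)] = 0.092 M.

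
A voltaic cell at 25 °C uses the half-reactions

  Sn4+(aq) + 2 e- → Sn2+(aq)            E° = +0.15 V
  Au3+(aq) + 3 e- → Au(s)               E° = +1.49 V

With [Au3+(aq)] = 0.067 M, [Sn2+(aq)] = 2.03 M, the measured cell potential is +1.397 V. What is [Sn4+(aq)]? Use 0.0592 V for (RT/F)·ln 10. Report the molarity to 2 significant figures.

The Au³⁺/Au couple has the larger reduction potential, so it is the cathode: E°cell = +1.49 − (+0.15) = +1.34 V and n = 6.
Since E = E° − (0.0592/n)·log Q, log Q = n(E° − E)/0.0592 = −5.777.
Balancing electrons gives 2 Au3+(aq) + 3 Sn2+(aq) → 2 Au(s) + 3 Sn4+(aq); thus Q = [Sn4+(aq)]^3 / ([Au3+(aq)]^2·[Sn2+(aq)]^3).
Solving for the unknown gives log [Sn4+(aq)] = −2.401, so [Sn4+(aq)] ≈ 0.0040 M.

0.0040 M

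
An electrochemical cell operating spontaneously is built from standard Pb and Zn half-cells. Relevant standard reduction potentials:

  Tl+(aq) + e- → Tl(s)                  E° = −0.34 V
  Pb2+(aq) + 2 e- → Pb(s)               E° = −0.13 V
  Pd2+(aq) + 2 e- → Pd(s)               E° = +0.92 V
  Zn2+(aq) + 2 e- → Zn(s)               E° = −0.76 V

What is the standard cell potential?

Of the two couples in this cell, the one with the more positive reduction potential is reduced at the cathode: here that is Pb²⁺/Pb (−0.13 V); Zn²⁺/Zn (−0.76 V) is the anode.
E°cell = E°(cathode) − E°(anode) = −0.13 − (−0.76) = +0.63 V.

+0.63 V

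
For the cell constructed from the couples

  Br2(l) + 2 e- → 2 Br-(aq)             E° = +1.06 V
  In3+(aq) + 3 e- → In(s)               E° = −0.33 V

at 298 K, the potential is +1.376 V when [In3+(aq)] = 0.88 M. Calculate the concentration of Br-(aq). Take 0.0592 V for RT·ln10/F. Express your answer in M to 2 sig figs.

1.8 M

Br₂/Br⁻ is the cathode (higher E°); E°cell = +1.06 − (−0.33) = +1.39 V with n = 6.
Rearranging E = E° − (0.0592/n)·log Q gives log Q = 6(+1.39 − (+1.376))/0.0592 = 1.419.
Balancing electrons gives 3 Br2(l) + 2 In(s) → 6 Br-(aq) + 2 In3+(aq); thus Q = [Br-(aq)]^6·[In3+(aq)]^2.
Isolating [Br-(aq)] in Q = 10^{1.419} yields log [Br-(aq)] = 0.255, i.e. 1.8 M.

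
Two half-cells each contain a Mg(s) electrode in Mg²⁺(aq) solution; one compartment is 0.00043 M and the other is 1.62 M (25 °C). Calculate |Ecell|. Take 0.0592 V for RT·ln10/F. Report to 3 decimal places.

For a concentration cell E°cell = 0, since both electrodes use the same couple.
The compartment with the higher Mg²⁺(aq) concentration (1.62 M) acts as the cathode; ions are reduced there and produced at the dilute (0.00043 M) anode.
With n = 2, Ecell = −(0.0592/2)·log([dilute]/[conc]) = −(0.0592/2)·log(0.00043/1.62) = +0.106 V.

0.106 V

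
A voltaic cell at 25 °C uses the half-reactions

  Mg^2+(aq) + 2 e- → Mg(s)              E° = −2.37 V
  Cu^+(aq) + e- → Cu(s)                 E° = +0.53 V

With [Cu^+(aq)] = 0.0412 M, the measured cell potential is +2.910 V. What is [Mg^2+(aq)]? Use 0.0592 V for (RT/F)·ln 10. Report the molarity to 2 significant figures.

0.00078 M

The Cu⁺/Cu couple has the larger reduction potential, so it is the cathode: E°cell = +0.53 − (−2.37) = +2.90 V and n = 2.
Rearranging E = E° − (0.0592/n)·log Q gives log Q = 2(+2.90 − (+2.910))/0.0592 = −0.338.
For 2 Cu^+(aq) + Mg(s) → 2 Cu(s) + Mg^2+(aq), the reaction quotient is Q = [Mg^2+(aq)] / [Cu^+(aq)]^2.
Substituting the known concentrations and solving, log [Mg^2+(aq)] = −3.108 and [Mg^2+(aq)] = 0.00078 M.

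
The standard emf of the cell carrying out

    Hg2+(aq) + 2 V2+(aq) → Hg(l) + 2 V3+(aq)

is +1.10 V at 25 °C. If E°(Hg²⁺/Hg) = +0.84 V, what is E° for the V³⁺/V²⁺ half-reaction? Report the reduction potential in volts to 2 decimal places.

−0.26 V

In the reaction as written the Hg²⁺/Hg couple is reduced (cathode) and V³⁺/V²⁺ is oxidized (anode), so E°cell = E°(Hg²⁺/Hg) − E°(V³⁺/V²⁺).
E°(V³⁺/V²⁺) = E°(cathode) − E°cell = +0.84 − (+1.10) = −0.26 V.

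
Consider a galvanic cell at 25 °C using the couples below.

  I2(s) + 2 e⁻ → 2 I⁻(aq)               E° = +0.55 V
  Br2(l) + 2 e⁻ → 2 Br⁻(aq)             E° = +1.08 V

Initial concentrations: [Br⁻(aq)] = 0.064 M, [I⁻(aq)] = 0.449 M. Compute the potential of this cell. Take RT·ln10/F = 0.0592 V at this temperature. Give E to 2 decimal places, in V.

Since E°(Br₂/Br⁻) > E°(I₂/I⁻), Br₂/Br⁻ serves as the cathode.
E°cell = +1.08 − (+0.55) = +0.53 V, with n = 2 electrons transferred.
The balanced reaction is Br2(l) + 2 I⁻(aq) → 2 Br⁻(aq) + I2(s), so Q = [Br⁻(aq)]^2 / [I⁻(aq)]^2 = 0.0203 and log Q = −1.692.
Applying E = E° − (RT ln10/nF)·log Q gives +0.53 − (0.0592/2)(−1.692) = +0.58 V.

+0.58 V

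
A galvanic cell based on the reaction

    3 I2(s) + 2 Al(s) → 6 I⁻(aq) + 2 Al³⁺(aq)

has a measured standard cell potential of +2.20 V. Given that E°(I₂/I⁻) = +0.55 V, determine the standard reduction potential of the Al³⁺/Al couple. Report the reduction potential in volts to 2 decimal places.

−1.65 V

In the reaction as written the I₂/I⁻ couple is reduced (cathode) and Al³⁺/Al is oxidized (anode), so E°cell = E°(I₂/I⁻) − E°(Al³⁺/Al).
E°(Al³⁺/Al) = E°(cathode) − E°cell = +0.55 − (+2.20) = −1.65 V.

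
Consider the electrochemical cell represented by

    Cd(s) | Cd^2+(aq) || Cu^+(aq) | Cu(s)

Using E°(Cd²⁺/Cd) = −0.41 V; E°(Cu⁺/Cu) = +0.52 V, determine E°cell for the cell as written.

+0.93 V

By convention the left-hand electrode in cell notation is the anode (oxidation) and the right-hand electrode is the cathode (reduction).
E°cell = E°(right) − E°(left) = +0.52 − (−0.41) = +0.93 V.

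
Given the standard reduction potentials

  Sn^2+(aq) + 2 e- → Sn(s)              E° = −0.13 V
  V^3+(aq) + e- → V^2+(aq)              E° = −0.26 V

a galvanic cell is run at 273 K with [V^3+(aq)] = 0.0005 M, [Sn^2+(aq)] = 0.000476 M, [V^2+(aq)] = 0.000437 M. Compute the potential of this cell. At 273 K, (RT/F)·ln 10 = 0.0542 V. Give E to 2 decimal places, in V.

+0.04 V

Sn²⁺/Sn is reduced (cathode, E° = −0.13 V) and V³⁺/V²⁺ is oxidized (anode).
E°cell = E°cat − E°an = −0.13 − (−0.26) = +0.13 V; n = 2.
The balanced reaction is Sn^2+(aq) + 2 V^2+(aq) → Sn(s) + 2 V^3+(aq), so Q = [V^3+(aq)]^2 / ([Sn^2+(aq)]·[V^2+(aq)]^2) = 2.75×10^3 and log Q = 3.439.
Applying E = E° − (RT ln10/nF)·log Q gives +0.13 − (0.0542/2)(3.439) = +0.04 V.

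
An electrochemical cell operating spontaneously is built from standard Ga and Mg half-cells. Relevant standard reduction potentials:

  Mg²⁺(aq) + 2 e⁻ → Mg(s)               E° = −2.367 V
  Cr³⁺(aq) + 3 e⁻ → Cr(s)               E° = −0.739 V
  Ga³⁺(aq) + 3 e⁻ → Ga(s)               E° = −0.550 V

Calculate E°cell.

Of the two couples in this cell, the one with the more positive reduction potential is reduced at the cathode: here that is Ga³⁺/Ga (−0.550 V); Mg²⁺/Mg (−2.367 V) is the anode.
E°cell = E°(cathode) − E°(anode) = −0.550 − (−2.367) = +1.817 V.

+1.817 V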